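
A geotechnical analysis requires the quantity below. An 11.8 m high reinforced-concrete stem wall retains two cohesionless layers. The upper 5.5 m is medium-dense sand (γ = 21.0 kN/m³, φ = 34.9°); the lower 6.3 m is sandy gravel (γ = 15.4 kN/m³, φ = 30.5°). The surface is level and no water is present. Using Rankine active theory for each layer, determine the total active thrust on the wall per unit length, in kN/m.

424 kN/m

K_a1 = tan²(45°−34.9°/2) = 0.2721; K_a2 = tan²(45°−30.5°/2) = 0.3267.
Layer 1: σ at base = K_a1 γ₁ h₁ = 31.43 kPa; P₁ = ½×31.43×5.5 = 86.44.
Layer 2: σ_v at top = γ₁h₁ = 115.5; σ_h top = K_a2×115.5 = 37.73; σ_h base = K_a2×(115.5+15.4×6.3) = 69.42.
P₂ = ½(37.73+69.42)×6.3 = 337.5. Total P_a = 86.44+337.5 = 424.0 kN/m.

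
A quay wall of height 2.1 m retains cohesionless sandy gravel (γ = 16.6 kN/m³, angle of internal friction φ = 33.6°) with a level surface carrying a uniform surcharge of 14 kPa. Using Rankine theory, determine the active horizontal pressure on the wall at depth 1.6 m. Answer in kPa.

11.7 kPa

K_a = (1 − sin φ)/(1 + sin φ) = 0.2875.
σ_v = γz + q = 16.6 × 1.6 + 14 = 40.56 kPa.
σ_h = K_a σ_v = 0.2875 × 40.56 = 11.66 kPa.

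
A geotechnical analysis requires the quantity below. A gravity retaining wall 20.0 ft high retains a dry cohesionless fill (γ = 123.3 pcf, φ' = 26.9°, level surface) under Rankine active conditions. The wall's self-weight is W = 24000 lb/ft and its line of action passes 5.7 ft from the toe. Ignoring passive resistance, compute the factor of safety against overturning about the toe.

2.21

K_a = tan²(45° − 26.9°/2) = 0.3770.
P_a = ½K_aγH² = 0.5×0.3770×123.3×20.0² = 9297 lb/ft, acting at H/3 = 6.667 ft above the base.
Overturning moment M_o = P_a × H/3 = 9297 × 6.667 = 61980.
Resisting moment M_r = W × 5.7 = 24000 × 5.7 = 136800.
FS_overturning = M_r/M_o = 136800/61980 = 2.207.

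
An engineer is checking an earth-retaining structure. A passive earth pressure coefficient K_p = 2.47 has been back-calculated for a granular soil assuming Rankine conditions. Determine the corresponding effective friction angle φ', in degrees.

K_p = (1+sin φ)/(1−sin φ) ⇒ sin φ = (K_p − 1)/(K_p + 1) = 0.4236.
φ = arcsin(0.4236) = 25.06°.

25.1°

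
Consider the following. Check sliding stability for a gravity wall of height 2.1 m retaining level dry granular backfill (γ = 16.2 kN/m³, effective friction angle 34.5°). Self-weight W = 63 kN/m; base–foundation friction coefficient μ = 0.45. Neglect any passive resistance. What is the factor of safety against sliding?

K_a = tan²(45° − 34.5°/2) = 0.2768.
P_a = ½K_aγH² = 0.5×0.2768×16.2×2.1² = 9.888 kN/m, acting at H/3 = 0.7000 m above the base.
FS_sliding = μW / P_a = 0.45×63 / 9.888 = 2.867.

2.87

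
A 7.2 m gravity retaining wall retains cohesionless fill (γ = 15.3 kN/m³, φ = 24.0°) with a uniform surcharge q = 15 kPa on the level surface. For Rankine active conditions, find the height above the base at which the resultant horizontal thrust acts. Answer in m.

2.66 m

K_a = 0.4217.
Triangular part P₁ = ½K_aγH² = 167.2 at H/3 = 2.400 m; rectangular part P₂ = K_a q H = 45.55 at H/2 = 3.600 m.
ȳ = (P₁·2.400 + P₂·3.600)/(P₁+P₂) = 2.657 m.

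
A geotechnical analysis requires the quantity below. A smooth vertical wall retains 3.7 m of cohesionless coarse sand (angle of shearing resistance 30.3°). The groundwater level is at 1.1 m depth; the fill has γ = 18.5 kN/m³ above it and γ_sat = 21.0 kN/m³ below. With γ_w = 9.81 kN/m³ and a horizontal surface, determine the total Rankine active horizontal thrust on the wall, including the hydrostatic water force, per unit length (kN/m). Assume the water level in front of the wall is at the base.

66.7 kN/m

K_a = tan²(45° − φ/2) = 0.3293.
γ' = 21.0 − 9.81 = 11.19 kN/m³. Depth below WT = 2.6 m.
σ'_h at WT = K_a γ d_w = 6.702 kPa; at base = 6.702 + K_a γ' × 2.6 = 16.28 kPa.
P₁ (0–1.1 m) = ½×6.702×1.1 = 3.686. P₂ (1.1–3.7 m) = ½(6.702+16.28)×2.6 = 29.88.
P_w = ½ γ_w h₂² = 0.5×9.81×2.6² = 33.16. Total = 3.686+29.88+33.16 = 66.72 kN/m.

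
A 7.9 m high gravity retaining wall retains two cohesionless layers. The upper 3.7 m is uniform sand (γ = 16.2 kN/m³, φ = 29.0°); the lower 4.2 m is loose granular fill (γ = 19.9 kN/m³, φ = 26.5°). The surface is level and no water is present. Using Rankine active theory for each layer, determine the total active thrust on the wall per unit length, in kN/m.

K_a1 = tan²(45°−29.0°/2) = 0.3470; K_a2 = tan²(45°−26.5°/2) = 0.3829.
Layer 1: σ at base = K_a1 γ₁ h₁ = 20.80 kPa; P₁ = ½×20.80×3.7 = 38.48.
Layer 2: σ_v at top = γ₁h₁ = 59.94; σ_h top = K_a2×59.94 = 22.95; σ_h base = K_a2×(59.94+19.9×4.2) = 54.96.
P₂ = ½(22.95+54.96)×4.2 = 163.6. Total P_a = 38.48+163.6 = 202.1 kN/m.

202 kN/m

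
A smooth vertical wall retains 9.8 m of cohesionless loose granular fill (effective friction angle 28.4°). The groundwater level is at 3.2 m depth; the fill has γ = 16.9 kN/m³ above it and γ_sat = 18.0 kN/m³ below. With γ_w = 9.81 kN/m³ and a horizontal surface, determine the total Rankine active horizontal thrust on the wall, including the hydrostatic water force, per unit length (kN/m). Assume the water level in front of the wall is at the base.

435 kN/m

K_a = tan²(45° − φ/2) = 0.3554.
γ' = 18.0 − 9.81 = 8.190 kN/m³. Depth below WT = 6.6 m.
σ'_h at WT = K_a γ d_w = 19.22 kPa; at base = 19.22 + K_a γ' × 6.6 = 38.43 kPa.
P₁ (0–3.2 m) = ½×19.22×3.2 = 30.75. P₂ (3.2–9.8 m) = ½(19.22+38.43)×6.6 = 190.2.
P_w = ½ γ_w h₂² = 0.5×9.81×6.6² = 213.7. Total = 30.75+190.2+213.7 = 434.6 kN/m.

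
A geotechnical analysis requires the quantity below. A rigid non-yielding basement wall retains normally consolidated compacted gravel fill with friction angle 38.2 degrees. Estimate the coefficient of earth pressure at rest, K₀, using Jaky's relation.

K₀ = 1 − sin φ' = 1 − sin 38.2° = 0.3816.

0.382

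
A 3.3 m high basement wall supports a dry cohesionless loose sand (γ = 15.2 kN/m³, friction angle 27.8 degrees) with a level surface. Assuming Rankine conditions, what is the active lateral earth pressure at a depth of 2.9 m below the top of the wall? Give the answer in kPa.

K_a = (1 − sin φ)/(1 + sin φ) = 0.3639.
σ_h = K_a γ z = 0.3639 × 15.2 × 2.9 = 16.04 kPa.

16.0 kPa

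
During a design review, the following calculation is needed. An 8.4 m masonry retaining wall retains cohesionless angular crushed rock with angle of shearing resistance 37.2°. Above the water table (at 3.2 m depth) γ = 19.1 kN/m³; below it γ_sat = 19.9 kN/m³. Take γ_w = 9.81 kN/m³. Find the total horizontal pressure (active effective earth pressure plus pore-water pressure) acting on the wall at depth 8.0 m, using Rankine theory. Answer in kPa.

K_a = (1 − sin φ)/(1 + sin φ) = 0.2464.
γ' = 19.9 − 9.81 = 10.09 kN/m³.
Effective vertical stress at 8.0 m: σ'_v = 19.1×3.2 + 10.09×4.80 = 109.6 kPa.
σ'_h = K_a σ'_v = 0.2464 × 109.6 = 27.00 kPa; u = γ_w × 4.80 = 47.09 kPa.
Total σ_h = 27.00 + 47.09 = 74.08 kPa.

74.1 kPa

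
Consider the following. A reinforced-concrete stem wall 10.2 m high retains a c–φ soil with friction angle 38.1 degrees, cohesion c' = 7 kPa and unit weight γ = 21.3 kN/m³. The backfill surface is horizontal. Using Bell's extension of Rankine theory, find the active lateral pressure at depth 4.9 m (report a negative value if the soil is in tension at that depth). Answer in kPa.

K_a = (1 − sin φ)/(1 + sin φ) = 0.2368.
σ_a = K_a γ z − 2c√K_a = 0.2368×21.3×4.9 − 2×7×0.4867 = 17.90 kPa.

17.9 kPa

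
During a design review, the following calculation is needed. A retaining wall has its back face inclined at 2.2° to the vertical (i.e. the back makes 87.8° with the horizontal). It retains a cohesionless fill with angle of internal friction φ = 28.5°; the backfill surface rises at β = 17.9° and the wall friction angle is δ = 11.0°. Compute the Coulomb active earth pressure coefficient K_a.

K_a = sin²(α+φ) / [sin²α · sin(α−δ) · (1 + √{sin(φ+δ)sin(φ−β) / (sin(α−δ)sin(α+β))})²].
With α = 87.8°, φ = 28.5°, δ = 11.0°, β = 17.9°: K_a = 0.4514.

0.451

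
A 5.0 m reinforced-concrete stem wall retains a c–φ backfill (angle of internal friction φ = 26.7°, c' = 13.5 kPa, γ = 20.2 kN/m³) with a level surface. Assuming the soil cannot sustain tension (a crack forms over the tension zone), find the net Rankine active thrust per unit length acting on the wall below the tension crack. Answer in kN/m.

30.8 kN/m

K_a = 0.3800; √K_a = 0.6164.
Tension-crack depth z_c = 2c/(γ√K_a) = 2×13.5/(20.2×0.6164) = 2.168 m.
σ_a at base = K_a γ H − 2c√K_a = 0.3800×20.2×5.0 − 2×13.5×0.6164 = 21.73 kPa.
P_a = ½ × 21.73 × (H − z_c) = 0.5×21.73×2.832 = 30.77 kN/m.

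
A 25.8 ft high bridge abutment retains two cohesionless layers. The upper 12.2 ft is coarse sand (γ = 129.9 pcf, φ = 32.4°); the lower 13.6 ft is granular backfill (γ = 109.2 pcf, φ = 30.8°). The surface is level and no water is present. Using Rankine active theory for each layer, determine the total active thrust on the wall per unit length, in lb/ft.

13100 lb/ft

K_a1 = tan²(45°−32.4°/2) = 0.3022; K_a2 = tan²(45°−30.8°/2) = 0.3227.
Layer 1: σ at base = K_a1 γ₁ h₁ = 479.0 psf; P₁ = ½×479.0×12.2 = 2922.
Layer 2: σ_v at top = γ₁h₁ = 1585; σ_h top = K_a2×1585 = 511.4; σ_h base = K_a2×(1585+109.2×13.6) = 990.7.
P₂ = ½(511.4+990.7)×13.6 = 10210. Total P_a = 2922+10210 = 13140 lb/ft.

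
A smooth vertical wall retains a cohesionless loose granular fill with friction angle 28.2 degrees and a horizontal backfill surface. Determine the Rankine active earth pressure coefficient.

K_a = (1 − sin φ)/(1 + sin φ) = (1 − sin 28.2°)/(1 + sin 28.2°) = 0.3582.

0.358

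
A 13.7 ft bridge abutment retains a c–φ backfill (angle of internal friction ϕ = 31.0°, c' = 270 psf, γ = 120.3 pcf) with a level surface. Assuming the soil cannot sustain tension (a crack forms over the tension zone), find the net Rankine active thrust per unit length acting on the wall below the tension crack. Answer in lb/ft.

K_a = 0.3201; √K_a = 0.5658.
Tension-crack depth z_c = 2c/(γ√K_a) = 2×270/(120.3×0.5658) = 7.934 ft.
σ_a at base = K_a γ H − 2c√K_a = 0.3201×120.3×13.7 − 2×270×0.5658 = 222.0 psf.
P_a = ½ × 222.0 × (H − z_c) = 0.5×222.0×5.766 = 640.2 lb/ft.

640 lb/ft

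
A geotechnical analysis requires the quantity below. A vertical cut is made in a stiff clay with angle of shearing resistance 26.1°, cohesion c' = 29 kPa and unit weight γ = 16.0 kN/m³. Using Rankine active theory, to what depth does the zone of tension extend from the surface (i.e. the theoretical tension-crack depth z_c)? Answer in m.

K_a = tan²(45° − 26.1°/2) = 0.3889; √K_a = 0.6237.
The active pressure is zero where K_a γ z = 2c√K_a, so z_c = 2c/(γ√K_a) = 2×29/(16.0×0.6237) = 5.812 m.

5.81 m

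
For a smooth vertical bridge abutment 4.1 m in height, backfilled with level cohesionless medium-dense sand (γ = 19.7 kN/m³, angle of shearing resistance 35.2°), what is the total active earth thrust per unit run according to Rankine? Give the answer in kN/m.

K_a = tan²(45° − φ/2) = 0.2687.
P_a = ½ K_a γ H² = 0.5 × 0.2687 × 19.7 × 4.1² = 44.49 kN/m.

44.5 kN/m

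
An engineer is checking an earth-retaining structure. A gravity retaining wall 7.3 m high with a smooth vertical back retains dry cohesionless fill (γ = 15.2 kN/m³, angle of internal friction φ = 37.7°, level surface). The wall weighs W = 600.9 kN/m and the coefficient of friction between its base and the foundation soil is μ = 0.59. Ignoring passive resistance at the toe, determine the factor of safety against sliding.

K_a = tan²(45° − 37.7°/2) = 0.2411.
P_a = ½K_aγH² = 0.5×0.2411×15.2×7.3² = 97.63 kN/m, acting at H/3 = 2.433 m above the base.
FS_sliding = μW / P_a = 0.59×600.9 / 97.63 = 3.631.

3.63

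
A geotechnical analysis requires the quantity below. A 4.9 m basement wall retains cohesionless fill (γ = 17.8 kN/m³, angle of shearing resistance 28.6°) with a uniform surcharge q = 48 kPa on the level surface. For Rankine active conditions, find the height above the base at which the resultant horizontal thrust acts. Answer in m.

K_a = 0.3525.
Triangular part P₁ = ½K_aγH² = 75.34 at H/3 = 1.633 m; rectangular part P₂ = K_a q H = 82.92 at H/2 = 2.450 m.
ȳ = (P₁·1.633 + P₂·2.450)/(P₁+P₂) = 2.061 m.

2.06 m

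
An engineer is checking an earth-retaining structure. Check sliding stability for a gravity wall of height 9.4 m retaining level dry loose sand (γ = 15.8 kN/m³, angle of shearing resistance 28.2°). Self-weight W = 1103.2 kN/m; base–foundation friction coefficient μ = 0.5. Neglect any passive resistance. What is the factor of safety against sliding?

2.21

K_a = tan²(45° − 28.2°/2) = 0.3582.
P_a = ½K_aγH² = 0.5×0.3582×15.8×9.4² = 250.0 kN/m, acting at H/3 = 3.133 m above the base.
FS_sliding = μW / P_a = 0.5×1103.2 / 250.0 = 2.206.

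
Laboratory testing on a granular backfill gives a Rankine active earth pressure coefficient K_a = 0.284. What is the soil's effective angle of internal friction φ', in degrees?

K_a = tan²(45° − φ/2) ⇒ 45° − φ/2 = arctan(√0.284) = 28.05°.
φ = 2(45° − 28.05°) = 33.89°.

33.9°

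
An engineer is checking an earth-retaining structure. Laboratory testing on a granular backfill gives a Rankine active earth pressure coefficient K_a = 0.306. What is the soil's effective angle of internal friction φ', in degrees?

32.1°

K_a = tan²(45° − φ/2) ⇒ 45° − φ/2 = arctan(√0.306) = 28.95°.
φ = 2(45° − 28.95°) = 32.10°.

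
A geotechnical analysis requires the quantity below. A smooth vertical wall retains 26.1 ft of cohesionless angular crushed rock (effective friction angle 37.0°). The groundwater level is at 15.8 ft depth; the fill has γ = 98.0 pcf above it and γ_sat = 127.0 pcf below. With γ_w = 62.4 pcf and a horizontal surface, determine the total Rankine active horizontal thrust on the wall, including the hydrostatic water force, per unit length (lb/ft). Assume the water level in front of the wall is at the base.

11200 lb/ft

K_a = tan²(45° − φ/2) = 0.2486.
γ' = 127.0 − 62.4 = 64.60 pcf. Depth below WT = 10.3 ft.
σ'_h at WT = K_a γ d_w = 384.9 psf; at base = 384.9 + K_a γ' × 10.3 = 550.3 psf.
P₁ (0–15.8 ft) = ½×384.9×15.8 = 3041. P₂ (15.8–26.1 ft) = ½(384.9+550.3)×10.3 = 4816.
P_w = ½ γ_w h₂² = 0.5×62.4×10.3² = 3310. Total = 3041+4816+3310 = 11170 lb/ft.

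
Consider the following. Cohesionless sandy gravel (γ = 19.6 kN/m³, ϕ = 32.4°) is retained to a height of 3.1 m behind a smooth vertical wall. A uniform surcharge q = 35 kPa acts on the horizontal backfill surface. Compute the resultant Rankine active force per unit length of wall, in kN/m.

K_a = tan²(45° − φ/2) = 0.3022.
Soil triangle: ½ K_a γ H² = 0.5×0.3022×19.6×3.1² = 28.46 kN/m.
Surcharge rectangle: K_a q H = 0.3022×35×3.1 = 32.79 kN/m.
Total = 28.46 + 32.79 = 61.26 kN/m.

61.3 kN/m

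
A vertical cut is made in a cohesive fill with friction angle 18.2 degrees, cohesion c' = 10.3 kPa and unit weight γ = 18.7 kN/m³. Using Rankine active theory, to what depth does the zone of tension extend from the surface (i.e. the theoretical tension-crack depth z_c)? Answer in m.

1.52 m

K_a = tan²(45° − 18.2°/2) = 0.5240; √K_a = 0.7239.
The active pressure is zero where K_a γ z = 2c√K_a, so z_c = 2c/(γ√K_a) = 2×10.3/(18.7×0.7239) = 1.522 m.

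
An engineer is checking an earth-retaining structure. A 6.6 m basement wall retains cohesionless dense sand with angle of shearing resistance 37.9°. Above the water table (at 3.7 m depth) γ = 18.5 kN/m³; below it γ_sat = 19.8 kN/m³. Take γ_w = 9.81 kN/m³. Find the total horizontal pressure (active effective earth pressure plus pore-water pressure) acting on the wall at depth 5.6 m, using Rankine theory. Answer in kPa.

K_a = (1 − sin φ)/(1 + sin φ) = 0.2389.
γ' = 19.8 − 9.81 = 9.990 kN/m³.
Effective vertical stress at 5.6 m: σ'_v = 18.5×3.7 + 9.990×1.90 = 87.43 kPa.
σ'_h = K_a σ'_v = 0.2389 × 87.43 = 20.89 kPa; u = γ_w × 1.90 = 18.64 kPa.
Total σ_h = 20.89 + 18.64 = 39.53 kPa.

39.5 kPa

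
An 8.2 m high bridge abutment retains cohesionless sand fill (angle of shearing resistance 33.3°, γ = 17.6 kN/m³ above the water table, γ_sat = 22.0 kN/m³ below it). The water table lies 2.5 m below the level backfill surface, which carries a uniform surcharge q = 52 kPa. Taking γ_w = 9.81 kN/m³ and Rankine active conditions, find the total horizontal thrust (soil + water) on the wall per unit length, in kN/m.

430 kN/m

K_a = tan²(45° − φ/2) = 0.2911.
γ' = 22.0 − 9.81 = 12.19 kN/m³. h₂ = H − d_w = 5.7 m.
σ'_h: at surface K_a·q = 15.14; at WT K_a(q+γd_w) = 27.95; at base K_a(q+γd_w+γ'h₂) = 48.18 kPa.
P₁ = ½(15.14+27.95)×2.5 = 53.86; P₂ = ½(27.95+48.18)×5.7 = 217.0; P_w = ½γ_w h₂² = 159.4.
Total = 53.86+217.0+159.4 = 430.2 kN/m.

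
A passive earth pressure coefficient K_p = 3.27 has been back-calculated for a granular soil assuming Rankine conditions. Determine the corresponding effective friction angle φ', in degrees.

K_p = (1+sin φ)/(1−sin φ) ⇒ sin φ = (K_p − 1)/(K_p + 1) = 0.5316.
φ = arcsin(0.5316) = 32.11°.

32.1°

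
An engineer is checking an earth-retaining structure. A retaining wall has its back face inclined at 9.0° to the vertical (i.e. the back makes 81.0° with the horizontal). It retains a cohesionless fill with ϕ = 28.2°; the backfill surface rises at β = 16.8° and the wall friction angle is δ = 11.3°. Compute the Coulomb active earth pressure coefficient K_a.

0.521

K_a = sin²(α+φ) / [sin²α · sin(α−δ) · (1 + √{sin(φ+δ)sin(φ−β) / (sin(α−δ)sin(α+β))})²].
With α = 81.0°, φ = 28.2°, δ = 11.3°, β = 16.8°: K_a = 0.5210.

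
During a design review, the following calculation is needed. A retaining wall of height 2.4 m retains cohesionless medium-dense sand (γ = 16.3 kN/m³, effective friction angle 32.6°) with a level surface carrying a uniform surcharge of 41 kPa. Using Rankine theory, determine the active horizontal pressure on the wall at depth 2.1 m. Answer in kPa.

22.5 kPa

K_a = (1 − sin φ)/(1 + sin φ) = 0.2997.
σ_v = γz + q = 16.3 × 2.1 + 41 = 75.23 kPa.
σ_h = K_a σ_v = 0.2997 × 75.23 = 22.55 kPa.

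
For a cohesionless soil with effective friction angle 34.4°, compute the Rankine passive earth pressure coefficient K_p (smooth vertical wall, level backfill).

K_p = (1 + sin φ)/(1 − sin φ) = tan²(45° + 34.4°/2) = 3.597.

3.60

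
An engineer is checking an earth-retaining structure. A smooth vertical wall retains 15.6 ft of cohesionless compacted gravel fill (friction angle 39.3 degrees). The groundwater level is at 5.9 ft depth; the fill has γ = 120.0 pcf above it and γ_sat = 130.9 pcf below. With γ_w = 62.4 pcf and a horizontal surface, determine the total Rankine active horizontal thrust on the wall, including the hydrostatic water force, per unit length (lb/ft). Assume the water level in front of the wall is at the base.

5670 lb/ft

K_a = tan²(45° − φ/2) = 0.2245.
γ' = 130.9 − 62.4 = 68.50 pcf. Depth below WT = 9.7 ft.
σ'_h at WT = K_a γ d_w = 158.9 psf; at base = 158.9 + K_a γ' × 9.7 = 308.1 psf.
P₁ (0–5.9 ft) = ½×158.9×5.9 = 468.8. P₂ (5.9–15.6 ft) = ½(158.9+308.1)×9.7 = 2265.
P_w = ½ γ_w h₂² = 0.5×62.4×9.7² = 2936. Total = 468.8+2265+2936 = 5669 lb/ft.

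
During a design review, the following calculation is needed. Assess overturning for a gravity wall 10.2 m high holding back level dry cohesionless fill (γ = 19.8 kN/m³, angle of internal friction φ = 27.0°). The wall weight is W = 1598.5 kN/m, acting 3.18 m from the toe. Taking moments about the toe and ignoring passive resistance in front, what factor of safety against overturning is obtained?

K_a = tan²(45° − 27.0°/2) = 0.3755.
P_a = ½K_aγH² = 0.5×0.3755×19.8×10.2² = 386.8 kN/m, acting at H/3 = 3.400 m above the base.
Overturning moment M_o = P_a × H/3 = 386.8 × 3.400 = 1315.
Resisting moment M_r = W × 3.18 = 1598.5 × 3.18 = 5083.
FS_overturning = M_r/M_o = 5083/1315 = 3.865.

3.87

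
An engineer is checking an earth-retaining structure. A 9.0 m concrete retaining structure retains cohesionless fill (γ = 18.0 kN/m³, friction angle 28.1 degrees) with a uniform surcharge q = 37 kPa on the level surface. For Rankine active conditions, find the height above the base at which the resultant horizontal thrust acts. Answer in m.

3.47 m

K_a = 0.3596.
Triangular part P₁ = ½K_aγH² = 262.2 at H/3 = 3.000 m; rectangular part P₂ = K_a q H = 119.7 at H/2 = 4.500 m.
ȳ = (P₁·3.000 + P₂·4.500)/(P₁+P₂) = 3.470 m.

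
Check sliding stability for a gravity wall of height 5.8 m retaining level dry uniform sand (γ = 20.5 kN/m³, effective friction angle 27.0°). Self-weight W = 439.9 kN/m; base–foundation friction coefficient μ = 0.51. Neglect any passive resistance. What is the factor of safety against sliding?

K_a = tan²(45° − 27.0°/2) = 0.3755.
P_a = ½K_aγH² = 0.5×0.3755×20.5×5.8² = 129.5 kN/m, acting at H/3 = 1.933 m above the base.
FS_sliding = μW / P_a = 0.51×439.9 / 129.5 = 1.733.

1.73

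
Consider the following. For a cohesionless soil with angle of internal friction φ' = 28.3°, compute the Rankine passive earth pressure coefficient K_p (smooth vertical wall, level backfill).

2.80

K_p = (1 + sin φ)/(1 − sin φ) = tan²(45° + 28.3°/2) = 2.803.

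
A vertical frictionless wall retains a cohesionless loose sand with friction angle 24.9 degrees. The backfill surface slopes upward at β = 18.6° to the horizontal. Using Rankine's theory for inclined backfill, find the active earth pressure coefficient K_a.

0.522

K_a = cos β · (cos β − √(cos²β − cos²φ)) / (cos β + √(cos²β − cos²φ)).
cos β = 0.9478, cos φ = 0.9070, √(cos²β − cos²φ) = 0.2748.
K_a = 0.9478 × (0.9478 − 0.2748)/(0.9478 + 0.2748) = 0.5217.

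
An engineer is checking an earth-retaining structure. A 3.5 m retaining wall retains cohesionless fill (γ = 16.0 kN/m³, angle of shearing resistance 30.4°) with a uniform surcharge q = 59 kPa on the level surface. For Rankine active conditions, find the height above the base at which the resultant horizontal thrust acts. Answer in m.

K_a = 0.3280.
Triangular part P₁ = ½K_aγH² = 32.14 at H/3 = 1.167 m; rectangular part P₂ = K_a q H = 67.73 at H/2 = 1.750 m.
ȳ = (P₁·1.167 + P₂·1.750)/(P₁+P₂) = 1.562 m.

1.56 m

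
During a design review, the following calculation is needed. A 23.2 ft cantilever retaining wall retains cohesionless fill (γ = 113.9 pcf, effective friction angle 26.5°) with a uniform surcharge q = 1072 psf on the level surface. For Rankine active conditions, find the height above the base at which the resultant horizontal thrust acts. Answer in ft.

9.47 ft

K_a = 0.3829.
Triangular part P₁ = ½K_aγH² = 11740 at H/3 = 7.733 ft; rectangular part P₂ = K_a q H = 9524 at H/2 = 11.60 ft.
ȳ = (P₁·7.733 + P₂·11.60)/(P₁+P₂) = 9.465 ft.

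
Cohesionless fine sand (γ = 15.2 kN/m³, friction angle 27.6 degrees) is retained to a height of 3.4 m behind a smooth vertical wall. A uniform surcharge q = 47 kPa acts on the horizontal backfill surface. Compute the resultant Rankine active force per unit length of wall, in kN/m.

K_a = tan²(45° − φ/2) = 0.3668.
Soil triangle: ½ K_a γ H² = 0.5×0.3668×15.2×3.4² = 32.22 kN/m.
Surcharge rectangle: K_a q H = 0.3668×47×3.4 = 58.61 kN/m.
Total = 32.22 + 58.61 = 90.83 kN/m.

90.8 kN/m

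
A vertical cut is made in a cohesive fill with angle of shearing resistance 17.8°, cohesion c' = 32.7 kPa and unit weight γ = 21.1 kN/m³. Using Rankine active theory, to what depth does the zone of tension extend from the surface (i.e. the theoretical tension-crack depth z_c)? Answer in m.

4.25 m

K_a = tan²(45° − 17.8°/2) = 0.5318; √K_a = 0.7292.
The active pressure is zero where K_a γ z = 2c√K_a, so z_c = 2c/(γ√K_a) = 2×32.7/(21.1×0.7292) = 4.251 m.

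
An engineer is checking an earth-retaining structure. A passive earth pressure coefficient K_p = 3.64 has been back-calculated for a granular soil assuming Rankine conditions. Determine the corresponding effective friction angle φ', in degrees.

34.7°

K_p = (1+sin φ)/(1−sin φ) ⇒ sin φ = (K_p − 1)/(K_p + 1) = 0.5690.
φ = arcsin(0.5690) = 34.68°.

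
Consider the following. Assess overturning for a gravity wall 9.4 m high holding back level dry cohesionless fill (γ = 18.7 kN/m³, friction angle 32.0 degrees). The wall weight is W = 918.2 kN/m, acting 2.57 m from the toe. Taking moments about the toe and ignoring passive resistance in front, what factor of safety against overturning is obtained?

2.97

K_a = tan²(45° − 32.0°/2) = 0.3073.
P_a = ½K_aγH² = 0.5×0.3073×18.7×9.4² = 253.8 kN/m, acting at H/3 = 3.133 m above the base.
Overturning moment M_o = P_a × H/3 = 253.8 × 3.133 = 795.4.
Resisting moment M_r = W × 2.57 = 918.2 × 2.57 = 2360.
FS_overturning = M_r/M_o = 2360/795.4 = 2.967.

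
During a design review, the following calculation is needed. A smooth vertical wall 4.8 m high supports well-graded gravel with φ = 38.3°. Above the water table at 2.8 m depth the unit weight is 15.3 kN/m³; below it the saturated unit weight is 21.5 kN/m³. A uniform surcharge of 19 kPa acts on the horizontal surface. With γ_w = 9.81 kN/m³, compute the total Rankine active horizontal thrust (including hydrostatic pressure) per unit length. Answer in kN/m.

K_a = tan²(45° − φ/2) = 0.2347.
γ' = 21.5 − 9.81 = 11.69 kN/m³. h₂ = H − d_w = 2.0 m.
σ'_h: at surface K_a·q = 4.460; at WT K_a(q+γd_w) = 14.52; at base K_a(q+γd_w+γ'h₂) = 20.00 kPa.
P₁ = ½(4.460+14.52)×2.8 = 26.57; P₂ = ½(14.52+20.00)×2.0 = 34.52; P_w = ½γ_w h₂² = 19.62.
Total = 26.57+34.52+19.62 = 80.71 kN/m.

80.7 kN/m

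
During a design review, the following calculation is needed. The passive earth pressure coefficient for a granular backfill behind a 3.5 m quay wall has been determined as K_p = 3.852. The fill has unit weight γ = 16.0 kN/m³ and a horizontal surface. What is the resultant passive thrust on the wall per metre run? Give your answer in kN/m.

P = ½ K_p γ H² = 0.5 × 3.852 × 16.0 × 3.5² = 377.5 kN/m.

377 kN/m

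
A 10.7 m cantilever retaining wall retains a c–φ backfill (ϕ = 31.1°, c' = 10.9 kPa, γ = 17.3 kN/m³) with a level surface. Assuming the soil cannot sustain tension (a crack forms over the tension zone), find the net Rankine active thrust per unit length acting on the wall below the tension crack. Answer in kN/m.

198 kN/m

K_a = 0.3188; √K_a = 0.5646.
Tension-crack depth z_c = 2c/(γ√K_a) = 2×10.9/(17.3×0.5646) = 2.232 m.
σ_a at base = K_a γ H − 2c√K_a = 0.3188×17.3×10.7 − 2×10.9×0.5646 = 46.70 kPa.
P_a = ½ × 46.70 × (H − z_c) = 0.5×46.70×8.468 = 197.7 kN/m.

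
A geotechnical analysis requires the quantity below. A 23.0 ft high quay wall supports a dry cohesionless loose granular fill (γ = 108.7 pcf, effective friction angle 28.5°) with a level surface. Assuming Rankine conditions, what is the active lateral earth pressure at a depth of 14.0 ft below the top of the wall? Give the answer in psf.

K_a = (1 − sin φ)/(1 + sin φ) = 0.3540.
σ_h = K_a γ z = 0.3540 × 108.7 × 14.0 = 538.6 psf.

539 psf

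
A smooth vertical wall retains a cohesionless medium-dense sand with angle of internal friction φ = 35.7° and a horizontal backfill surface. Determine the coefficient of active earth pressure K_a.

K_a = tan²(45° − φ/2) = tan²(27.15°) = 0.2630.

0.263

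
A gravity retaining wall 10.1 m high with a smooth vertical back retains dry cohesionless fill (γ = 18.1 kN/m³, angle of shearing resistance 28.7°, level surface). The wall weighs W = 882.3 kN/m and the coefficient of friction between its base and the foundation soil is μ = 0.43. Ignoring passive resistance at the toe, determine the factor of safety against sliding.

K_a = tan²(45° − 28.7°/2) = 0.3511.
P_a = ½K_aγH² = 0.5×0.3511×18.1×10.1² = 324.2 kN/m, acting at H/3 = 3.367 m above the base.
FS_sliding = μW / P_a = 0.43×882.3 / 324.2 = 1.170.

1.17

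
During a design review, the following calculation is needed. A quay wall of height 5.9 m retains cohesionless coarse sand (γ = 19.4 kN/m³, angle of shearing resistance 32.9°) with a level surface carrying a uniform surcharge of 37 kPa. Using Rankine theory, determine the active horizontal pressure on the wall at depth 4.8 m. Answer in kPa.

38.5 kPa

K_a = (1 − sin φ)/(1 + sin φ) = 0.2960.
σ_v = γz + q = 19.4 × 4.8 + 37 = 130.1 kPa.
σ_h = K_a σ_v = 0.2960 × 130.1 = 38.52 kPa.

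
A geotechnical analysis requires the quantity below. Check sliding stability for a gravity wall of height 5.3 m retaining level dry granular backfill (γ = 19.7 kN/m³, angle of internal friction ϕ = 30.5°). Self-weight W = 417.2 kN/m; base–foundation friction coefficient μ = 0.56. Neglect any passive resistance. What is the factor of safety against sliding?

K_a = tan²(45° − 30.5°/2) = 0.3267.
P_a = ½K_aγH² = 0.5×0.3267×19.7×5.3² = 90.38 kN/m, acting at H/3 = 1.767 m above the base.
FS_sliding = μW / P_a = 0.56×417.2 / 90.38 = 2.585.

2.58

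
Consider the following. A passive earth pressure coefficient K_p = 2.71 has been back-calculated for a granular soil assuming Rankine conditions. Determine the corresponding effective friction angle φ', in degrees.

27.4°

K_p = (1+sin φ)/(1−sin φ) ⇒ sin φ = (K_p − 1)/(K_p + 1) = 0.4609.
φ = arcsin(0.4609) = 27.45°.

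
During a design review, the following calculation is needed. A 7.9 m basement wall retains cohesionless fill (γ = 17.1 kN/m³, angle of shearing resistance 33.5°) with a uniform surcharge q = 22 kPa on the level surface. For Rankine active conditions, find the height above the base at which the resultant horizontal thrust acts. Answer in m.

K_a = 0.2887.
Triangular part P₁ = ½K_aγH² = 154.1 at H/3 = 2.633 m; rectangular part P₂ = K_a q H = 50.18 at H/2 = 3.950 m.
ȳ = (P₁·2.633 + P₂·3.950)/(P₁+P₂) = 2.957 m.

2.96 m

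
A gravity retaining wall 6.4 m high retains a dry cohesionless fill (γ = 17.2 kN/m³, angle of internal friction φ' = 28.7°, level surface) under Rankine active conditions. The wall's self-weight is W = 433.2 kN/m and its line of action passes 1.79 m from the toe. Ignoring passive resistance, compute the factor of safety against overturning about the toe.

K_a = tan²(45° − 28.7°/2) = 0.3511.
P_a = ½K_aγH² = 0.5×0.3511×17.2×6.4² = 123.7 kN/m, acting at H/3 = 2.133 m above the base.
Overturning moment M_o = P_a × H/3 = 123.7 × 2.133 = 263.9.
Resisting moment M_r = W × 1.79 = 433.2 × 1.79 = 775.4.
FS_overturning = M_r/M_o = 775.4/263.9 = 2.939.

2.94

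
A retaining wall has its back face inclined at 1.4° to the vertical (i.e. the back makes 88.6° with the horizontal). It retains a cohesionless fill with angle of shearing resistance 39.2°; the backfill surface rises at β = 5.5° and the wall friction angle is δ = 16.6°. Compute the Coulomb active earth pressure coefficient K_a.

0.228

K_a = sin²(α+φ) / [sin²α · sin(α−δ) · (1 + √{sin(φ+δ)sin(φ−β) / (sin(α−δ)sin(α+β))})²].
With α = 88.6°, φ = 39.2°, δ = 16.6°, β = 5.5°: K_a = 0.2285.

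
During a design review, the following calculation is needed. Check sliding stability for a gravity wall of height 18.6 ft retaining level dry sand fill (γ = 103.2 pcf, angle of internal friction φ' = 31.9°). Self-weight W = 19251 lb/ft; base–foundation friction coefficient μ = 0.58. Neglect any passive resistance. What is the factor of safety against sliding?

K_a = tan²(45° − 31.9°/2) = 0.3085.
P_a = ½K_aγH² = 0.5×0.3085×103.2×18.6² = 5508 lb/ft, acting at H/3 = 6.200 ft above the base.
FS_sliding = μW / P_a = 0.58×19251 / 5508 = 2.027.

2.03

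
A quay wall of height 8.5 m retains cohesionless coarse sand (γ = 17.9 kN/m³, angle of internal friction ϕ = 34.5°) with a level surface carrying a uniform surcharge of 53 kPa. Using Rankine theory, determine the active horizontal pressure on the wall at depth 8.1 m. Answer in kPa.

54.8 kPa

K_a = (1 − sin φ)/(1 + sin φ) = 0.2768.
σ_v = γz + q = 17.9 × 8.1 + 53 = 198.0 kPa.
σ_h = K_a σ_v = 0.2768 × 198.0 = 54.81 kPa.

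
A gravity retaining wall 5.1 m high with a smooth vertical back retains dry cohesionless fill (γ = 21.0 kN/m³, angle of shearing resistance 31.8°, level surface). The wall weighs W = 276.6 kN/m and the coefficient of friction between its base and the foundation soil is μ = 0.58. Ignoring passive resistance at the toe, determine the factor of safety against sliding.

1.90

K_a = tan²(45° − 31.8°/2) = 0.3098.
P_a = ½K_aγH² = 0.5×0.3098×21.0×5.1² = 84.61 kN/m, acting at H/3 = 1.700 m above the base.
FS_sliding = μW / P_a = 0.58×276.6 / 84.61 = 1.896.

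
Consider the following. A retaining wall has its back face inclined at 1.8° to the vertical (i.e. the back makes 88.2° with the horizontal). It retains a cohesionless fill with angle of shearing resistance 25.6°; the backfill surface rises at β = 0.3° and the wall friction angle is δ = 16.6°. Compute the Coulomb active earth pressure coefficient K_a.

0.368

K_a = sin²(α+φ) / [sin²α · sin(α−δ) · (1 + √{sin(φ+δ)sin(φ−β) / (sin(α−δ)sin(α+β))})²].
With α = 88.2°, φ = 25.6°, δ = 16.6°, β = 0.3°: K_a = 0.3675.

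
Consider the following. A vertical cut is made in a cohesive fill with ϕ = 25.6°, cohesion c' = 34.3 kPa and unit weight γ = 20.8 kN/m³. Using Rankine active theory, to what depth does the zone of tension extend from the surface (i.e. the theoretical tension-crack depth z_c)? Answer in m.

5.24 m

K_a = tan²(45° − 25.6°/2) = 0.3966; √K_a = 0.6297.
The active pressure is zero where K_a γ z = 2c√K_a, so z_c = 2c/(γ√K_a) = 2×34.3/(20.8×0.6297) = 5.237 m.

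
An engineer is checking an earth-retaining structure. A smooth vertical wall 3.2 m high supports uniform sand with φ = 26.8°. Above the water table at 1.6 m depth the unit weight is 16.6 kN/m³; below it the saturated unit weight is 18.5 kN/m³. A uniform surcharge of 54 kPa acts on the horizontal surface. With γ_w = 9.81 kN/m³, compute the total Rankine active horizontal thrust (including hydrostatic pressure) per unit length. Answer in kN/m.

106 kN/m

K_a = tan²(45° − φ/2) = 0.3785.
γ' = 18.5 − 9.81 = 8.690 kN/m³. h₂ = H − d_w = 1.6 m.
σ'_h: at surface K_a·q = 20.44; at WT K_a(q+γd_w) = 30.49; at base K_a(q+γd_w+γ'h₂) = 35.75 kPa.
P₁ = ½(20.44+30.49)×1.6 = 40.74; P₂ = ½(30.49+35.75)×1.6 = 52.99; P_w = ½γ_w h₂² = 12.56.
Total = 40.74+52.99+12.56 = 106.3 kN/m.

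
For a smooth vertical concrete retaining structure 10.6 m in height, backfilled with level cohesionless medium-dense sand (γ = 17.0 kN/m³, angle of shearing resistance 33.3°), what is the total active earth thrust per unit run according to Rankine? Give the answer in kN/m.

K_a = tan²(45° − φ/2) = 0.2911.
P_a = ½ K_a γ H² = 0.5 × 0.2911 × 17.0 × 10.6² = 278.1 kN/m.

278 kN/m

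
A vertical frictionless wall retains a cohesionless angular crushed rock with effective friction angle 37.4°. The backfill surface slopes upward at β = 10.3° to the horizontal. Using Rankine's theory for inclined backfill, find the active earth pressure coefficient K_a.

K_a = cos β · (cos β − √(cos²β − cos²φ)) / (cos β + √(cos²β − cos²φ)).
cos β = 0.9839, cos φ = 0.7944, √(cos²β − cos²φ) = 0.5805.
K_a = 0.9839 × (0.9839 − 0.5805)/(0.9839 + 0.5805) = 0.2537.

0.254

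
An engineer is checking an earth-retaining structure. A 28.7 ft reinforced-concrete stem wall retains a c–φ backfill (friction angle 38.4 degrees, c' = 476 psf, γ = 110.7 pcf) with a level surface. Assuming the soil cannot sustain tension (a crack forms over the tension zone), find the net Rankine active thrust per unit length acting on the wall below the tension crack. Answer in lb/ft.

K_a = 0.2337; √K_a = 0.4834.
Tension-crack depth z_c = 2c/(γ√K_a) = 2×476/(110.7×0.4834) = 17.79 ft.
σ_a at base = K_a γ H − 2c√K_a = 0.2337×110.7×28.7 − 2×476×0.4834 = 282.3 psf.
P_a = ½ × 282.3 × (H − z_c) = 0.5×282.3×10.91 = 1540 lb/ft.

1540 lb/ft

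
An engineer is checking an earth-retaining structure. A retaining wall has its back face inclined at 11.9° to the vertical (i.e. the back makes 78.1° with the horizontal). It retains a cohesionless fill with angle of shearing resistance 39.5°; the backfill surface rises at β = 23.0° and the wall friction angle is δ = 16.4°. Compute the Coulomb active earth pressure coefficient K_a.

0.402

K_a = sin²(α+φ) / [sin²α · sin(α−δ) · (1 + √{sin(φ+δ)sin(φ−β) / (sin(α−δ)sin(α+β))})²].
With α = 78.1°, φ = 39.5°, δ = 16.4°, β = 23.0°: K_a = 0.4023.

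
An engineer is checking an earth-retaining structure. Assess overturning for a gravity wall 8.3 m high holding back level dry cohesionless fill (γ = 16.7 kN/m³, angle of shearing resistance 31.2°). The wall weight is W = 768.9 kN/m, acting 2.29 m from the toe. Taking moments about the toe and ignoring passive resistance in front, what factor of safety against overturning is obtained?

K_a = tan²(45° − 31.2°/2) = 0.3175.
P_a = ½K_aγH² = 0.5×0.3175×16.7×8.3² = 182.6 kN/m, acting at H/3 = 2.767 m above the base.
Overturning moment M_o = P_a × H/3 = 182.6 × 2.767 = 505.3.
Resisting moment M_r = W × 2.29 = 768.9 × 2.29 = 1761.
FS_overturning = M_r/M_o = 1761/505.3 = 3.485.

3.48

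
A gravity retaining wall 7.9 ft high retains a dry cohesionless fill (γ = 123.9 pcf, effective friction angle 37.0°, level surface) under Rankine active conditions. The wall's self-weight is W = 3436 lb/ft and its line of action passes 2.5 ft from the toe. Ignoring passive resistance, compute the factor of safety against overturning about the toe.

K_a = tan²(45° − 37.0°/2) = 0.2486.
P_a = ½K_aγH² = 0.5×0.2486×123.9×7.9² = 961.1 lb/ft, acting at H/3 = 2.633 ft above the base.
Overturning moment M_o = P_a × H/3 = 961.1 × 2.633 = 2531.
Resisting moment M_r = W × 2.5 = 3436 × 2.5 = 8590.
FS_overturning = M_r/M_o = 8590/2531 = 3.394.

3.39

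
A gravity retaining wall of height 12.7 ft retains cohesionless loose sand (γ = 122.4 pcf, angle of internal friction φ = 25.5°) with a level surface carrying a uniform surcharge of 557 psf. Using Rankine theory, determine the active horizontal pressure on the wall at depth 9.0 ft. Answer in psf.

660 psf

K_a = (1 − sin φ)/(1 + sin φ) = 0.3981.
σ_v = γz + q = 122.4 × 9.0 + 557 = 1659 psf.
σ_h = K_a σ_v = 0.3981 × 1659 = 660.3 psf.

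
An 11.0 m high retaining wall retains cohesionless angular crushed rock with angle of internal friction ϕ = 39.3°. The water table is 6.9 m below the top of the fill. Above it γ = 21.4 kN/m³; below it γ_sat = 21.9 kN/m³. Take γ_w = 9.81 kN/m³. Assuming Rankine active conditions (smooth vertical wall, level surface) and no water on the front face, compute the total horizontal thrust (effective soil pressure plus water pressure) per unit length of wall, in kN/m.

355 kN/m

K_a = tan²(45° − φ/2) = 0.2245.
γ' = 21.9 − 9.81 = 12.09 kN/m³. Depth below WT = 4.1 m.
σ'_h at WT = K_a γ d_w = 33.14 kPa; at base = 33.14 + K_a γ' × 4.1 = 44.27 kPa.
P₁ (0–6.9 m) = ½×33.14×6.9 = 114.3. P₂ (6.9–11.0 m) = ½(33.14+44.27)×4.1 = 158.7.
P_w = ½ γ_w h₂² = 0.5×9.81×4.1² = 82.45. Total = 114.3+158.7+82.45 = 355.5 kN/m.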